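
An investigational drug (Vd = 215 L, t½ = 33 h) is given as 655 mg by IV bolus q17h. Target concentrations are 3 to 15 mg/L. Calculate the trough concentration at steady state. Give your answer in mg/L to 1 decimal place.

7.1 mg/L

k = ln2/t½ = ln2/33 ≈ 0.021004 h⁻¹; fraction remaining f = e^(−kτ) = e^(−0.021004×17) ≈ 0.6997.
At steady state, accumulation factor R = 1/(1 − e^(−kτ)) ≈ 3.3300.
Each bolus raises the concentration by D/Vd = 655/215 ≈ 3.047 mg/L.
Cmax,ss = C₀/(1 − f) ≈ 3.047/0.3003 ≈ 10.147 mg/L.
One interval later, Cmin,ss = Cmax,ss·e^(−kτ) ≈ 10.147 × 0.6997 ≈ 7.100 mg/L.
Trough 7.1 mg/L vs MEC 3 mg/L: adequate.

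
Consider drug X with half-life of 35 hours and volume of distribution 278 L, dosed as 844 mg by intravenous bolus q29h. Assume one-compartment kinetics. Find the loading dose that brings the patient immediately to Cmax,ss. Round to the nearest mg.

f = (1/2)^(29/35) ≈ 0.563087; accumulation ratio R = 1/(1−f) ≈ 2.28879.
Loading dose to hit Cmax,ss on first dose: D_load = D_maint·R ≈ 844 × 2.28879 ≈ 1931.74 mg.

1932 mg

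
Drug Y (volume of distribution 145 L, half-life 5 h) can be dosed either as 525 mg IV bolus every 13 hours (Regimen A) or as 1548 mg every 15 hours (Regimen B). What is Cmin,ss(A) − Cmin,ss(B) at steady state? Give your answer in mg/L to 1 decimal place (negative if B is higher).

-0.8 mg/L

Regimen A: f = (1/2)^(13/5) ≈ 0.1649; Cmin,ss = (525/145)·f/(1−f) ≈ 0.715 mg/L.
Regimen B: f = (1/2)^(15/5) ≈ 0.1250; Cmin,ss = (1548/145)·f/(1−f) ≈ 1.525 mg/L.
Difference ≈ 0.715 − 1.525 ≈ -0.810 mg/L.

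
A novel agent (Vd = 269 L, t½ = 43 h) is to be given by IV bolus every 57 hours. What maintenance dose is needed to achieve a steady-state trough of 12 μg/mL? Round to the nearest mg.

4862 mg

τ/t½ = 57/43 ≈ 1.3256, so f = (1/2)^(57/43) ≈ 0.398988.
Cmin,ss = (D/Vd)·f/(1−f), so D = Cmin,ss·Vd·(1−f)/f.
D = 12 × 269 × (1−f)/f ≈ 12 × 269 × 1.50634 ≈ 4862.47 mg.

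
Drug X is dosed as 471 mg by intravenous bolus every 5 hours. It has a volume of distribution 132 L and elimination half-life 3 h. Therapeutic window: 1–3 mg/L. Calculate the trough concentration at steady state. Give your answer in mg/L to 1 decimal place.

Over one 5-h interval, 5/3 ≈ 1.6667 half-lives elapse, leaving f ≈ 0.3150 of each dose.
Accumulation ratio R = 1/(1 − f) ≈ 1/0.6850 ≈ 1.4599.
Single-dose peak C₀ = D/Vd = 471/132 ≈ 3.568 mg/L.
Steady-state peak Cmax,ss = C₀·R ≈ 3.568 × 1.4599 ≈ 5.209 mg/L.
Steady-state trough Cmin,ss = Cmax,ss·f ≈ 5.209 × 0.3150 ≈ 1.641 mg/L.
Trough 1.6 mg/L vs MEC 1 mg/L: adequate.

1.6 mg/L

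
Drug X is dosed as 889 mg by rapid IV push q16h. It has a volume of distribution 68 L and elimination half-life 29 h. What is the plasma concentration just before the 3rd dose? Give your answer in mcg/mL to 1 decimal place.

15.0 mcg/mL

f = (1/2)^(τ/t½) = (1/2)^(16/29) ≈ 0.6822.
C₀ = D/Vd = 889/68 ≈ 13.074 mcg/mL.
Before the 3rd dose, 2 doses have been given. Superposition: Cmin = C₀·(f + f²).
≈ 13.074 × (0.6822 + 0.4654) ≈ 13.074 × 1.1476 ≈ 15.004 mcg/mL.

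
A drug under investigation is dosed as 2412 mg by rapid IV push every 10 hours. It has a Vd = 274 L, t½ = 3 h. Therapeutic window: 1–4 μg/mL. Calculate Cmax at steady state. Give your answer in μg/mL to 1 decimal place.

τ/t½ = 10/3 ≈ 3.3333, so fraction remaining f = (1/2)^(10/3) ≈ 0.0992.
Accumulation ratio R = 1/(1 − f) ≈ 1/0.9008 ≈ 1.1101.
Each bolus raises the concentration by D/Vd = 2412/274 ≈ 8.803 μg/mL.
Steady-state peak Cmax,ss = C₀·R ≈ 8.803 × 1.1101 ≈ 9.772 μg/mL.
Peak 9.8 μg/mL vs MTC 4 μg/mL: exceeds toxic threshold.

9.8 μg/mL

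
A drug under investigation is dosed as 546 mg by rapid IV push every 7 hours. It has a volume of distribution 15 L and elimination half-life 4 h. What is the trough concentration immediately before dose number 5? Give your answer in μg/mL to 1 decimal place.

15.3 μg/mL

f = (1/2)^(τ/t½) = (1/2)^(7/4) ≈ 0.2973.
C₀ = D/Vd = 546/15 ≈ 36.400 μg/mL.
Before the 5th dose, 4 doses have been given. Superposition: Cmin = C₀·(f + f² + … + f^4).
≈ 36.400 × (0.2973 + 0.0884 + 0.0263 + 0.0078) ≈ 36.400 × 0.4198 ≈ 15.281 μg/mL.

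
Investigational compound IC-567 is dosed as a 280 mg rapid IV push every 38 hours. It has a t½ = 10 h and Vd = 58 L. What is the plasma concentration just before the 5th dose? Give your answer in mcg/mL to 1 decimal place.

f = (1/2)^(τ/t½) = (1/2)^(38/10) ≈ 0.0718.
C₀ = D/Vd = 280/58 ≈ 4.828 mcg/mL.
Before the 5th dose, 4 doses have been given. Superposition: Cmin = C₀·(f + f² + … + f^4).
≈ 4.828 × (0.0718 + 0.0052 + 0.0004 + 0.0000) ≈ 4.828 × 0.0774 ≈ 0.374 mcg/mL.

0.4 mcg/mL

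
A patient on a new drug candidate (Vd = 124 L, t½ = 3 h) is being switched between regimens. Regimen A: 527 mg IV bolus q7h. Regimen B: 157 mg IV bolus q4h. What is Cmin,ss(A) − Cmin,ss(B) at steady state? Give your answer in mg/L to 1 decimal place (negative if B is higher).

0.2 mg/L

Regimen A: f = (1/2)^(7/3) ≈ 0.1984; Cmin,ss = (527/124)·f/(1−f) ≈ 1.052 mg/L.
Regimen B: f = (1/2)^(4/3) ≈ 0.3969; Cmin,ss = (157/124)·f/(1−f) ≈ 0.833 mg/L.
Difference ≈ 1.052 − 0.833 ≈ 0.219 mg/L.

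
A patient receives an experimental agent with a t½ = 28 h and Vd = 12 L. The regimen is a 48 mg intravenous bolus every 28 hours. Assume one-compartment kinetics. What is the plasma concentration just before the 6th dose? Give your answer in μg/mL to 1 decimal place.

3.9 μg/mL

f = (1/2)^(τ/t½) = (1/2)^(28/28) ≈ 0.5000.
C₀ = D/Vd = 48/12 ≈ 4.000 μg/mL.
Before the 6th dose, 5 doses have been given. Superposition: Cmin = C₀·(f + f² + … + f^5).
≈ 4.000 × (0.5000 + 0.2500 + 0.1250 + 0.0625 + 0.0313) ≈ 4.000 × 0.9688 ≈ 3.875 μg/mL.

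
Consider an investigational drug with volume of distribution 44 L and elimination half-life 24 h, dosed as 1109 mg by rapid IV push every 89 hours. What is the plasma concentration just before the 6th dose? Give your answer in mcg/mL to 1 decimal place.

f = (1/2)^(τ/t½) = (1/2)^(89/24) ≈ 0.0765.
C₀ = D/Vd = 1109/44 ≈ 25.205 mcg/mL.
Before the 6th dose, 5 doses have been given. Superposition: Cmin = C₀·(f + f² + … + f^5).
≈ 25.205 × (0.0765 + 0.0059 + 0.0004 + 0.0000 + 0.0000) ≈ 25.205 × 0.0828 ≈ 2.087 mcg/mL.

2.1 mcg/mL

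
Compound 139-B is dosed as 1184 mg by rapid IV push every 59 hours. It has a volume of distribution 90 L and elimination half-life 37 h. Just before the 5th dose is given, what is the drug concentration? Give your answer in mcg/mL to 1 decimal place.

f = (1/2)^(τ/t½) = (1/2)^(59/37) ≈ 0.3311.
C₀ = D/Vd = 1184/90 ≈ 13.156 mcg/mL.
Before the 5th dose, 4 doses have been given. Superposition: Cmin = C₀·(f + f² + … + f^4).
≈ 13.156 × (0.3311 + 0.1096 + 0.0363 + 0.0120) ≈ 13.156 × 0.4890 ≈ 6.433 mcg/mL.

6.4 mcg/mL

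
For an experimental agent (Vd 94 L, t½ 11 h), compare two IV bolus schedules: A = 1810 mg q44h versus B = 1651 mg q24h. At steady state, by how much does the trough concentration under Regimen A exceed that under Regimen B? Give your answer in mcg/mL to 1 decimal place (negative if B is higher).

-3.7 mcg/mL

Regimen A: f = (1/2)^(44/11) ≈ 0.0625; Cmin,ss = (1810/94)·f/(1−f) ≈ 1.284 mcg/mL.
Regimen B: f = (1/2)^(24/11) ≈ 0.2204; Cmin,ss = (1651/94)·f/(1−f) ≈ 4.965 mcg/mL.
Difference ≈ 1.284 − 4.965 ≈ -3.681 mcg/mL.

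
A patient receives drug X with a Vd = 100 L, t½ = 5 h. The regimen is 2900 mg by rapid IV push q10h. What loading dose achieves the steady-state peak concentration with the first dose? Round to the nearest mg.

3867 mg

f = (1/2)^(10/5) ≈ 0.250000; accumulation ratio R = 1/(1−f) ≈ 1.33333.
Loading dose to hit Cmax,ss on first dose: D_load = D_maint·R ≈ 2900 × 1.33333 ≈ 3866.66 mg.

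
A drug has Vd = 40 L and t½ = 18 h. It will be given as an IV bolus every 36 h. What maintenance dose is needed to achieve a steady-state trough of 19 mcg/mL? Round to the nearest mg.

2280 mg

τ/t½ = 36/18 ≈ 2, so f = (1/2)^(36/18) ≈ 0.250000.
Cmin,ss = (D/Vd)·f/(1−f), so D = Cmin,ss·Vd·(1−f)/f.
D = 19 × 40 × (1−f)/f ≈ 19 × 40 × 3.00000 ≈ 2280.00 mg.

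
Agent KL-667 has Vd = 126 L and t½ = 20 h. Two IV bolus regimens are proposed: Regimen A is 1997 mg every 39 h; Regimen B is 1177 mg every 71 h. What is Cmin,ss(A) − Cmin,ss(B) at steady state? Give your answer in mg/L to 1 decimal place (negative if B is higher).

4.7 mg/L

Regimen A: f = (1/2)^(39/20) ≈ 0.2588; Cmin,ss = (1997/126)·f/(1−f) ≈ 5.534 mg/L.
Regimen B: f = (1/2)^(71/20) ≈ 0.0854; Cmin,ss = (1177/126)·f/(1−f) ≈ 0.872 mg/L.
Difference ≈ 5.534 − 0.872 ≈ 4.662 mg/L.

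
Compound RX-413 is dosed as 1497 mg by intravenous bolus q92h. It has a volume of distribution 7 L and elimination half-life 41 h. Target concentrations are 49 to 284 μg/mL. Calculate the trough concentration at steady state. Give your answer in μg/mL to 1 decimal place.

57.2 μg/mL

Over one 92-h interval, 92/41 ≈ 2.2439 half-lives elapse, leaving f ≈ 0.2111 of each dose.
Accumulation ratio R = 1/(1 − f) ≈ 1/0.7889 ≈ 1.2676.
Each bolus raises the concentration by D/Vd = 1497/7 ≈ 213.857 μg/mL.
Steady-state peak Cmax,ss = C₀·R ≈ 213.857 × 1.2676 ≈ 271.085 μg/mL.
One interval later, Cmin,ss = Cmax,ss·e^(−kτ) ≈ 271.085 × 0.2111 ≈ 57.226 μg/mL.
Trough 57.2 μg/mL vs MEC 49 μg/mL: adequate.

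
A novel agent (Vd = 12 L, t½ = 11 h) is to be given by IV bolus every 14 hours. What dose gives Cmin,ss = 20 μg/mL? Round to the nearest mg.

τ/t½ = 14/11 ≈ 1.2727, so f = (1/2)^(14/11) ≈ 0.413877.
Cmin,ss = (D/Vd)·f/(1−f), so D = Cmin,ss·Vd·(1−f)/f.
D = 20 × 12 × (1−f)/f ≈ 20 × 12 × 1.41618 ≈ 339.88 mg.

340 mg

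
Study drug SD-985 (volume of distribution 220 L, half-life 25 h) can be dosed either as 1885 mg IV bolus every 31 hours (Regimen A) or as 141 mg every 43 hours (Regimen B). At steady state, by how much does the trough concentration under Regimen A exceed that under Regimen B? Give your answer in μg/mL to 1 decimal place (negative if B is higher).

Regimen A: f = (1/2)^(31/25) ≈ 0.4234; Cmin,ss = (1885/220)·f/(1−f) ≈ 6.292 μg/mL.
Regimen B: f = (1/2)^(43/25) ≈ 0.3035; Cmin,ss = (141/220)·f/(1−f) ≈ 0.279 μg/mL.
Difference ≈ 6.292 − 0.279 ≈ 6.013 μg/mL.

6.0 μg/mL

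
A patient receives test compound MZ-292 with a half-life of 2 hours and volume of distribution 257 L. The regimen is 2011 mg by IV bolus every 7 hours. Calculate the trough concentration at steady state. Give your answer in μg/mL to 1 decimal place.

0.8 μg/mL

Over one 7-h interval, 7/2 ≈ 3.5 half-lives elapse, leaving f ≈ 0.0884 of each dose.
Each bolus raises the concentration by D/Vd = 2011/257 ≈ 7.825 μg/mL.
Steady-state trough Cmin,ss = C₀·f/(1−f) ≈ 7.825 × 0.0884/0.9116 ≈ 0.759 μg/mL.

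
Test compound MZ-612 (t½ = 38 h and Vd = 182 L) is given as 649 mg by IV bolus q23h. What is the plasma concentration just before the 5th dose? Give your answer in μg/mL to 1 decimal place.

f = (1/2)^(τ/t½) = (1/2)^(23/38) ≈ 0.6574.
C₀ = D/Vd = 649/182 ≈ 3.566 μg/mL.
Before the 5th dose, 4 doses have been given. Superposition: Cmin = C₀·(f + f² + … + f^4).
≈ 3.566 × (0.6574 + 0.4322 + 0.2841 + 0.1868) ≈ 3.566 × 1.5605 ≈ 5.565 μg/mL.

5.6 μg/mL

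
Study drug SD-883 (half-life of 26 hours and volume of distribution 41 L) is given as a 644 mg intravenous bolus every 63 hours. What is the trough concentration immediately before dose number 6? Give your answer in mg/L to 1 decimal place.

f = (1/2)^(τ/t½) = (1/2)^(63/26) ≈ 0.1865.
C₀ = D/Vd = 644/41 ≈ 15.707 mg/L.
Before the 6th dose, 5 doses have been given. Superposition: Cmin = C₀·(f + f² + … + f^5).
≈ 15.707 × (0.1865 + 0.0348 + 0.0065 + 0.0012 + 0.0002) ≈ 15.707 × 0.2292 ≈ 3.600 mg/L.

3.6 mg/L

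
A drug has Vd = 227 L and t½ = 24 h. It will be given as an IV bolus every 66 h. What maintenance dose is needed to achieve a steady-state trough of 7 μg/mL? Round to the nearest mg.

τ/t½ = 66/24 ≈ 2.75, so f = (1/2)^(66/24) ≈ 0.148651.
Cmin,ss = (D/Vd)·f/(1−f), so D = Cmin,ss·Vd·(1−f)/f.
D = 7 × 227 × (1−f)/f ≈ 7 × 227 × 5.72717 ≈ 9100.47 mg.

9100 mg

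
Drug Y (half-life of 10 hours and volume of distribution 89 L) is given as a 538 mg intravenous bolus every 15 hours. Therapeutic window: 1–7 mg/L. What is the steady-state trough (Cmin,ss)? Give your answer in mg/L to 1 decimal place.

τ/t½ = 15/10 ≈ 1.5, so fraction remaining f = (1/2)^(15/10) ≈ 0.3536.
At steady state, accumulation factor R = 1/(1 − e^(−kτ)) ≈ 1.5470.
Each bolus raises the concentration by D/Vd = 538/89 ≈ 6.045 mg/L.
Cmax,ss = C₀/(1 − f) ≈ 6.045/0.6464 ≈ 9.352 mg/L.
Steady-state trough Cmin,ss = Cmax,ss·f ≈ 9.352 × 0.3536 ≈ 3.307 mg/L.
Trough 3.3 mg/L vs MEC 1 mg/L: adequate.

3.3 mg/L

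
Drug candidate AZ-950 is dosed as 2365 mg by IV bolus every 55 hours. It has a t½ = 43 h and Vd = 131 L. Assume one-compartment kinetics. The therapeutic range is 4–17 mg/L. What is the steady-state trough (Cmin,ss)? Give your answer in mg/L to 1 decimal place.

12.7 mg/L

k = ln2/t½ = ln2/43 ≈ 0.016120 h⁻¹; fraction remaining f = e^(−kτ) = e^(−0.016120×55) ≈ 0.4121.
Each bolus raises the concentration by D/Vd = 2365/131 ≈ 18.053 mg/L.
Steady-state trough Cmin,ss = C₀·f/(1−f) ≈ 18.053 × 0.4121/0.5879 ≈ 12.655 mg/L.
Trough 12.7 mg/L vs MEC 4 mg/L: adequate.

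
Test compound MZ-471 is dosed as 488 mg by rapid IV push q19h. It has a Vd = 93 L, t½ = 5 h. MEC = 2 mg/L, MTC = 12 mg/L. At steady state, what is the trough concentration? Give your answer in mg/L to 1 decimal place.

0.4 mg/L

k = ln2/t½ = ln2/5 ≈ 0.138629 h⁻¹; fraction remaining f = e^(−kτ) = e^(−0.138629×19) ≈ 0.0718.
Accumulation ratio R = 1/(1 − f) ≈ 1/0.9282 ≈ 1.0774.
Single-dose peak C₀ = D/Vd = 488/93 ≈ 5.247 mg/L.
Steady-state peak Cmax,ss = C₀·R ≈ 5.247 × 1.0774 ≈ 5.653 mg/L.
One interval later, Cmin,ss = Cmax,ss·e^(−kτ) ≈ 5.653 × 0.0718 ≈ 0.406 mg/L.
Trough 0.4 mg/L vs MEC 2 mg/L: subtherapeutic.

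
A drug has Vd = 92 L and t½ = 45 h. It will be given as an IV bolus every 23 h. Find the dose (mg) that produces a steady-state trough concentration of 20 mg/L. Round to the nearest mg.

τ/t½ = 23/45 ≈ 0.51111, so f = (1/2)^(23/45) ≈ 0.701682.
Cmin,ss = (D/Vd)·f/(1−f), so D = Cmin,ss·Vd·(1−f)/f.
D = 20 × 92 × (1−f)/f ≈ 20 × 92 × 0.42515 ≈ 782.28 mg.

782 mg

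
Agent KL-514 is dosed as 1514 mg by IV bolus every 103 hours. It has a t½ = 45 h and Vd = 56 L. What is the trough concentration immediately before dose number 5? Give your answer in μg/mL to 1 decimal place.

6.9 μg/mL

f = (1/2)^(τ/t½) = (1/2)^(103/45) ≈ 0.2046.
C₀ = D/Vd = 1514/56 ≈ 27.036 μg/mL.
Before the 5th dose, 4 doses have been given. Superposition: Cmin = C₀·(f + f² + … + f^4).
≈ 27.036 × (0.2046 + 0.0419 + 0.0086 + 0.0018) ≈ 27.036 × 0.2569 ≈ 6.946 μg/mL.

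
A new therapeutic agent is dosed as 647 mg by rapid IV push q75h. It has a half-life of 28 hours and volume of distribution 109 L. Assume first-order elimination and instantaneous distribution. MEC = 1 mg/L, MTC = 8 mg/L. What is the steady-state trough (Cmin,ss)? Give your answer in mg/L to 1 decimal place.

k = ln2/t½ = ln2/28 ≈ 0.024755 h⁻¹; fraction remaining f = e^(−kτ) = e^(−0.024755×75) ≈ 0.1562.
Accumulation ratio R = 1/(1 − f) ≈ 1/0.8438 ≈ 1.1851.
Single-dose peak C₀ = D/Vd = 647/109 ≈ 5.936 mg/L.
Steady-state peak Cmax,ss = C₀·R ≈ 5.936 × 1.1851 ≈ 7.035 mg/L.
Steady-state trough Cmin,ss = Cmax,ss·f ≈ 7.035 × 0.1562 ≈ 1.099 mg/L.
Trough 1.1 mg/L vs MEC 1 mg/L: adequate.

1.1 mg/L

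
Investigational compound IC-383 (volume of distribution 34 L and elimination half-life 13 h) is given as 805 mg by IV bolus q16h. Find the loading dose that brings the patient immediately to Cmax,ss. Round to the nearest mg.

f = (1/2)^(16/13) ≈ 0.426090; accumulation ratio R = 1/(1−f) ≈ 1.74243.
Loading dose to hit Cmax,ss on first dose: D_load = D_maint·R ≈ 805 × 1.74243 ≈ 1402.66 mg.

1403 mg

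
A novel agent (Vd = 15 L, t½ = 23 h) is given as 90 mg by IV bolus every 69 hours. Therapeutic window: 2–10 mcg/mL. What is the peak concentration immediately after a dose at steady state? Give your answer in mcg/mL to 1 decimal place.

The dosing interval is 3 half-lives, so f = 2^(−3) = 0.125.
Accumulation ratio R = 1/(1 − f) = 1/0.875 = 8/7.
Single-dose peak C₀ = D/Vd = 90/15 = 6 mcg/mL.
Steady-state peak Cmax,ss = C₀·R = 6 × 8/7 ≈ 6.857 mcg/mL.
Peak 6.9 mcg/mL vs MTC 10 mcg/mL: below toxic threshold.

6.9 mcg/mL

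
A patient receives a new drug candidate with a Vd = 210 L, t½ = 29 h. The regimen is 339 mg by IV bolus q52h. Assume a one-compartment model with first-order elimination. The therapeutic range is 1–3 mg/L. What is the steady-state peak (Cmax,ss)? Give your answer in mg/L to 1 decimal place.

Over one 52-h interval, 52/29 ≈ 1.7931 half-lives elapse, leaving f ≈ 0.2886 of each dose.
Accumulation ratio R = 1/(1 − f) ≈ 1/0.7114 ≈ 1.4057.
Each bolus raises the concentration by D/Vd = 339/210 ≈ 1.614 mg/L.
Steady-state peak Cmax,ss = C₀·R ≈ 1.614 × 1.4057 ≈ 2.269 mg/L.
Peak 2.3 mg/L vs MTC 3 mg/L: below toxic threshold.

2.3 mg/L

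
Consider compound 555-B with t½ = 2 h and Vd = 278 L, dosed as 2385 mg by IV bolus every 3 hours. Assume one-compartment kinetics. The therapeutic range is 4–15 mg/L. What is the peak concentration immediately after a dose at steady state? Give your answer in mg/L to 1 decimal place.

13.3 mg/L

k = ln2/t½ = ln2/2 ≈ 0.346574 h⁻¹; fraction remaining f = e^(−kτ) = e^(−0.346574×3) ≈ 0.3536.
Accumulation ratio R = 1/(1 − f) ≈ 1/0.6464 ≈ 1.5470.
Single-dose peak C₀ = D/Vd = 2385/278 ≈ 8.579 mg/L.
Steady-state peak Cmax,ss = C₀·R ≈ 8.579 × 1.5470 ≈ 13.272 mg/L.
Peak 13.3 mg/L vs MTC 15 mg/L: below toxic threshold.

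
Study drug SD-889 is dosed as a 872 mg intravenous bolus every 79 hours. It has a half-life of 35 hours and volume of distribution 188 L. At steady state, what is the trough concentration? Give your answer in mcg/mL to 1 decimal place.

τ/t½ = 79/35 ≈ 2.2571, so fraction remaining f = (1/2)^(79/35) ≈ 0.2092.
Single-dose peak C₀ = D/Vd = 872/188 ≈ 4.638 mcg/mL.
Steady-state trough Cmin,ss = C₀·f/(1−f) ≈ 4.638 × 0.2092/0.7908 ≈ 1.227 mcg/mL.

1.2 mcg/mL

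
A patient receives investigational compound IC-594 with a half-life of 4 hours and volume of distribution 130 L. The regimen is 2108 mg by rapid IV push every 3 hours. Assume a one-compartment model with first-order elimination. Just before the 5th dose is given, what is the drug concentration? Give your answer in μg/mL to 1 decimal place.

f = (1/2)^(τ/t½) = (1/2)^(3/4) ≈ 0.5946.
C₀ = D/Vd = 2108/130 ≈ 16.215 μg/mL.
Before the 5th dose, 4 doses have been given. Superposition: Cmin = C₀·(f + f² + … + f^4).
≈ 16.215 × (0.5946 + 0.3535 + 0.2102 + 0.1250) ≈ 16.215 × 1.2833 ≈ 20.809 μg/mL.

20.8 μg/mL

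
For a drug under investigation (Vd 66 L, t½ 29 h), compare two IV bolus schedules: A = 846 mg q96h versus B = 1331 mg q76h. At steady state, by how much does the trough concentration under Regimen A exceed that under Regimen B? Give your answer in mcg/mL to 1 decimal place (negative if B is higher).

Regimen A: f = (1/2)^(96/29) ≈ 0.1008; Cmin,ss = (846/66)·f/(1−f) ≈ 1.437 mcg/mL.
Regimen B: f = (1/2)^(76/29) ≈ 0.1626; Cmin,ss = (1331/66)·f/(1−f) ≈ 3.916 mcg/mL.
Difference ≈ 1.437 − 3.916 ≈ -2.479 mcg/mL.

-2.5 mcg/mL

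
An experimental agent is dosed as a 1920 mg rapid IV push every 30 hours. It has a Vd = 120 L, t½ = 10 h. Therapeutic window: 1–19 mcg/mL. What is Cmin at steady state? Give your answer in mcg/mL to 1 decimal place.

2.3 mcg/mL

τ = 30 h = 3 half-lives, so f = (1/2)^3 = 0.125.
Accumulation ratio R = 1/(1 − f) = 1/0.875 = 8/7.
Single-dose peak C₀ = D/Vd = 1920/120 = 16 mcg/mL.
Steady-state peak Cmax,ss = C₀·R = 16 × 8/7 ≈ 18.286 mcg/mL.
Steady-state trough Cmin,ss = Cmax,ss·f ≈ 18.286 × 0.125 ≈ 2.286 mcg/mL.
Trough 2.3 mcg/mL vs MEC 1 mcg/mL: adequate.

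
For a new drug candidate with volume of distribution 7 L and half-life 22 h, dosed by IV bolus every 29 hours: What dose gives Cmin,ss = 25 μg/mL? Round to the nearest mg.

τ/t½ = 29/22 ≈ 1.3182, so f = (1/2)^(29/22) ≈ 0.401040.
Cmin,ss = (D/Vd)·f/(1−f), so D = Cmin,ss·Vd·(1−f)/f.
D = 25 × 7 × (1−f)/f ≈ 25 × 7 × 1.49352 ≈ 261.37 mg.

261 mg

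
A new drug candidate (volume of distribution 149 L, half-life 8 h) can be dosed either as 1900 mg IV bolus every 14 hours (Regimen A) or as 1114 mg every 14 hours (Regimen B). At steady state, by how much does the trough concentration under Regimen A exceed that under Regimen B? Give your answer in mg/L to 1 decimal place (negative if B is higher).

2.2 mg/L

Regimen A: f = (1/2)^(14/8) ≈ 0.2973; Cmin,ss = (1900/149)·f/(1−f) ≈ 5.395 mg/L.
Regimen B: f = (1/2)^(14/8) ≈ 0.2973; Cmin,ss = (1114/149)·f/(1−f) ≈ 3.163 mg/L.
Difference ≈ 5.395 − 3.163 ≈ 2.232 mg/L.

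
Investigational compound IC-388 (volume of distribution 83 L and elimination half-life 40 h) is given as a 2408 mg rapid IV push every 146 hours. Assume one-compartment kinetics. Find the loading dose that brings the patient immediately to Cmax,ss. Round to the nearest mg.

2616 mg

f = (1/2)^(146/40) ≈ 0.079660; accumulation ratio R = 1/(1−f) ≈ 1.08655.
Loading dose to hit Cmax,ss on first dose: D_load = D_maint·R ≈ 2408 × 1.08655 ≈ 2616.41 mg.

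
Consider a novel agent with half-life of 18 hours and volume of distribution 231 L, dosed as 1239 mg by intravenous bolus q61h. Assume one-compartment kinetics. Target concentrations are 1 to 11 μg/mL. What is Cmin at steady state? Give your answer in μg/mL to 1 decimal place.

k = ln2/t½ = ln2/18 ≈ 0.038508 h⁻¹; fraction remaining f = e^(−kτ) = e^(−0.038508×61) ≈ 0.0955.
Single-dose peak C₀ = D/Vd = 1239/231 ≈ 5.364 μg/mL.
Steady-state trough Cmin,ss = C₀·f/(1−f) ≈ 5.364 × 0.0955/0.9045 ≈ 0.566 μg/mL.
Trough 0.6 μg/mL vs MEC 1 μg/mL: subtherapeutic.

0.6 μg/mL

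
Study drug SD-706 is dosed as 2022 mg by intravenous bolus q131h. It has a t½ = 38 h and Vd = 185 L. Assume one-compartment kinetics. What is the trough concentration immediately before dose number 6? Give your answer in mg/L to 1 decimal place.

f = (1/2)^(τ/t½) = (1/2)^(131/38) ≈ 0.0917.
C₀ = D/Vd = 2022/185 ≈ 10.930 mg/L.
Before the 6th dose, 5 doses have been given. Superposition: Cmin = C₀·(f + f² + … + f^5).
≈ 10.930 × (0.0917 + 0.0084 + 0.0008 + 0.0001 + 0.0000) ≈ 10.930 × 0.1010 ≈ 1.104 mg/L.

1.1 mg/L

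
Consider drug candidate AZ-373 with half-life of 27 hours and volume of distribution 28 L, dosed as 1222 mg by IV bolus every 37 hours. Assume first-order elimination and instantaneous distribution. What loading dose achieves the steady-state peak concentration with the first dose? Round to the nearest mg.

f = (1/2)^(37/27) ≈ 0.386792; accumulation ratio R = 1/(1−f) ≈ 1.63077.
Loading dose to hit Cmax,ss on first dose: D_load = D_maint·R ≈ 1222 × 1.63077 ≈ 1992.80 mg.

1993 mg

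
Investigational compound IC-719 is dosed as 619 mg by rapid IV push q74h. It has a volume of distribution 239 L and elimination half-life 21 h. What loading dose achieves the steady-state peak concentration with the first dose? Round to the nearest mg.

f = (1/2)^(74/21) ≈ 0.086942; accumulation ratio R = 1/(1−f) ≈ 1.09522.
Loading dose to hit Cmax,ss on first dose: D_load = D_maint·R ≈ 619 × 1.09522 ≈ 677.94 mg.

678 mg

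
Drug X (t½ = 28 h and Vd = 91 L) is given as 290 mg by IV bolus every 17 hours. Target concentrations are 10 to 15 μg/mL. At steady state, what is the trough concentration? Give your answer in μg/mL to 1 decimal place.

τ/t½ = 17/28 ≈ 0.60714, so fraction remaining f = (1/2)^(17/28) ≈ 0.6565.
Each bolus raises the concentration by D/Vd = 290/91 ≈ 3.187 μg/mL.
Steady-state trough Cmin,ss = C₀·f/(1−f) ≈ 3.187 × 0.6565/0.3435 ≈ 6.091 μg/mL.
Trough 6.1 μg/mL vs MEC 10 μg/mL: subtherapeutic.

6.1 μg/mL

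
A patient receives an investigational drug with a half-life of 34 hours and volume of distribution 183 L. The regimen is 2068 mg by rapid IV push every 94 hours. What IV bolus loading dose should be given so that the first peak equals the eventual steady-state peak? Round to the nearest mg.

2425 mg

f = (1/2)^(94/34) ≈ 0.147143; accumulation ratio R = 1/(1−f) ≈ 1.17253.
Loading dose to hit Cmax,ss on first dose: D_load = D_maint·R ≈ 2068 × 1.17253 ≈ 2424.79 mg.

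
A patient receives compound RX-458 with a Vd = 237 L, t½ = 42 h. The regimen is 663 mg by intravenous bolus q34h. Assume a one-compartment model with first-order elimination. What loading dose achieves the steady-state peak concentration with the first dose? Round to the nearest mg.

1544 mg

f = (1/2)^(34/42) ≈ 0.570570; accumulation ratio R = 1/(1−f) ≈ 2.32867.
Loading dose to hit Cmax,ss on first dose: D_load = D_maint·R ≈ 663 × 2.32867 ≈ 1543.91 mg.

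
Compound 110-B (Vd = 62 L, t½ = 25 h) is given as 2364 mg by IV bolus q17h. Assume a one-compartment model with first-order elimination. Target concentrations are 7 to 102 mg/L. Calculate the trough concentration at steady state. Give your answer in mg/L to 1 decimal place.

63.3 mg/L

Over one 17-h interval, 17/25 ≈ 0.68 half-lives elapse, leaving f ≈ 0.6242 of each dose.
Accumulation ratio R = 1/(1 − f) ≈ 1/0.3758 ≈ 2.6610.
Single-dose peak C₀ = D/Vd = 2364/62 ≈ 38.129 mg/L.
Cmax,ss = C₀/(1 − f) ≈ 38.129/0.3758 ≈ 101.461 mg/L.
Steady-state trough Cmin,ss = Cmax,ss·f ≈ 101.461 × 0.6242 ≈ 63.332 mg/L.
Trough 63.3 mg/L vs MEC 7 mg/L: adequate.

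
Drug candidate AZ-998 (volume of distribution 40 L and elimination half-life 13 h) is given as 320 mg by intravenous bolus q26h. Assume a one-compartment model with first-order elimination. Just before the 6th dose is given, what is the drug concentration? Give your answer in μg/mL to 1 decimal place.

2.7 μg/mL

f = (1/2)^(τ/t½) = (1/2)^(26/13) ≈ 0.2500.
C₀ = D/Vd = 320/40 ≈ 8.000 μg/mL.
Before the 6th dose, 5 doses have been given. Superposition: Cmin = C₀·(f + f² + … + f^5).
≈ 8.000 × (0.2500 + 0.0625 + 0.0156 + 0.0039 + 0.0010) ≈ 8.000 × 0.3330 ≈ 2.664 μg/mL.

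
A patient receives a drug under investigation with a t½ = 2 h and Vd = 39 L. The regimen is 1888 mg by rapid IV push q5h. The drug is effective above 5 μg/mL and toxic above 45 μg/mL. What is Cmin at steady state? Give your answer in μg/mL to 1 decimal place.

τ/t½ = 5/2 ≈ 2.5, so fraction remaining f = (1/2)^(5/2) ≈ 0.1768.
Single-dose peak C₀ = D/Vd = 1888/39 ≈ 48.410 μg/mL.
Steady-state trough Cmin,ss = C₀·f/(1−f) ≈ 48.410 × 0.1768/0.8232 ≈ 10.397 μg/mL.
Trough 10.4 μg/mL vs MEC 5 μg/mL: adequate.

10.4 μg/mL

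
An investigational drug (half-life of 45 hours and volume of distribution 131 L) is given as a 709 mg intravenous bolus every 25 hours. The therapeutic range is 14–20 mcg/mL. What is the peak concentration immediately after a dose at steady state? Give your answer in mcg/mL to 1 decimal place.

τ/t½ = 25/45 ≈ 0.55556, so fraction remaining f = (1/2)^(25/45) ≈ 0.6804.
Accumulation ratio R = 1/(1 − f) ≈ 1/0.3196 ≈ 3.1289.
Each bolus raises the concentration by D/Vd = 709/131 ≈ 5.412 mcg/mL.
Steady-state peak Cmax,ss = C₀·R ≈ 5.412 × 3.1289 ≈ 16.934 mcg/mL.
Peak 16.9 mcg/mL vs MTC 20 mcg/mL: below toxic threshold.

16.9 mcg/mL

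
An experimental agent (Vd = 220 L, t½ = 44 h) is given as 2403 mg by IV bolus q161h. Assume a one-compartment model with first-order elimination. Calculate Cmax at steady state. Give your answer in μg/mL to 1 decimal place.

k = ln2/t½ = ln2/44 ≈ 0.015753 h⁻¹; fraction remaining f = e^(−kτ) = e^(−0.015753×161) ≈ 0.0792.
Accumulation ratio R = 1/(1 − f) ≈ 1/0.9208 ≈ 1.0860.
Single-dose peak C₀ = D/Vd = 2403/220 ≈ 10.923 μg/mL.
Cmax,ss = C₀/(1 − f) ≈ 10.923/0.9208 ≈ 11.863 μg/mL.

11.9 μg/mL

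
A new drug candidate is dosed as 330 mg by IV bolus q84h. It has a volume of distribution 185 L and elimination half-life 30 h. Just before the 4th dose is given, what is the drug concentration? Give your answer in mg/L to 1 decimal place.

0.3 mg/L

f = (1/2)^(τ/t½) = (1/2)^(84/30) ≈ 0.1436.
C₀ = D/Vd = 330/185 ≈ 1.784 mg/L.
Before the 4th dose, 3 doses have been given. Superposition: Cmin = C₀·(f + f² + … + f^3).
≈ 1.784 × (0.1436 + 0.0206 + 0.0030) ≈ 1.784 × 0.1672 ≈ 0.298 mg/L.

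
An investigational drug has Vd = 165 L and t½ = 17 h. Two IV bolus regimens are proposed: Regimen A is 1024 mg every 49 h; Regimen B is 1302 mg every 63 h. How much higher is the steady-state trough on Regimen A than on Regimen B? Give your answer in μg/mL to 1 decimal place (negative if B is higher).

Regimen A: f = (1/2)^(49/17) ≈ 0.1356; Cmin,ss = (1024/165)·f/(1−f) ≈ 0.974 μg/mL.
Regimen B: f = (1/2)^(63/17) ≈ 0.0766; Cmin,ss = (1302/165)·f/(1−f) ≈ 0.655 μg/mL.
Difference ≈ 0.974 − 0.655 ≈ 0.319 μg/mL.

0.3 μg/mL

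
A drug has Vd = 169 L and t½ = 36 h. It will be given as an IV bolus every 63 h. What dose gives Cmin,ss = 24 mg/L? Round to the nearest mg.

τ/t½ = 63/36 ≈ 1.75, so f = (1/2)^(63/36) ≈ 0.297302.
Cmin,ss = (D/Vd)·f/(1−f), so D = Cmin,ss·Vd·(1−f)/f.
D = 24 × 169 × (1−f)/f ≈ 24 × 169 × 2.36358 ≈ 9586.68 mg.

9587 mg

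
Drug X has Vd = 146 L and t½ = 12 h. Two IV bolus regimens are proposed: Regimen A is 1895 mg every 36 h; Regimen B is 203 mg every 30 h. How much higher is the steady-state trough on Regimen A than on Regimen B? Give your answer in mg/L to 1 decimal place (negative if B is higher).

1.6 mg/L

Regimen A: f = (1/2)^(36/12) ≈ 0.1250; Cmin,ss = (1895/146)·f/(1−f) ≈ 1.854 mg/L.
Regimen B: f = (1/2)^(30/12) ≈ 0.1768; Cmin,ss = (203/146)·f/(1−f) ≈ 0.299 mg/L.
Difference ≈ 1.854 − 0.299 ≈ 1.555 mg/L.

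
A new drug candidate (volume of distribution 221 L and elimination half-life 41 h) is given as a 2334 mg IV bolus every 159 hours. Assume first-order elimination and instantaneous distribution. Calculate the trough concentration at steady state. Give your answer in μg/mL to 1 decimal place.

τ/t½ = 159/41 ≈ 3.878, so fraction remaining f = (1/2)^(159/41) ≈ 0.0680.
Single-dose peak C₀ = D/Vd = 2334/221 ≈ 10.561 μg/mL.
Steady-state trough Cmin,ss = C₀·f/(1−f) ≈ 10.561 × 0.0680/0.9320 ≈ 0.771 μg/mL.

0.8 μg/mL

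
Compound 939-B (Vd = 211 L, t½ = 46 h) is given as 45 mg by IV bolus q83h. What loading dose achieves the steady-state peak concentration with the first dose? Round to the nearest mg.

f = (1/2)^(83/46) ≈ 0.286310; accumulation ratio R = 1/(1−f) ≈ 1.40117.
Loading dose to hit Cmax,ss on first dose: D_load = D_maint·R ≈ 45 × 1.40117 ≈ 63.05 mg.

63 mg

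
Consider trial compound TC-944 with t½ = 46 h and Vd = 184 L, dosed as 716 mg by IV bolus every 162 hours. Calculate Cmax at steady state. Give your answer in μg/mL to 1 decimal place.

4.3 μg/mL

k = ln2/t½ = ln2/46 ≈ 0.015068 h⁻¹; fraction remaining f = e^(−kτ) = e^(−0.015068×162) ≈ 0.0871.
At steady state, accumulation factor R = 1/(1 − e^(−kτ)) ≈ 1.0954.
Each bolus raises the concentration by D/Vd = 716/184 ≈ 3.891 μg/mL.
Cmax,ss = C₀/(1 − f) ≈ 3.891/0.9129 ≈ 4.262 μg/mL.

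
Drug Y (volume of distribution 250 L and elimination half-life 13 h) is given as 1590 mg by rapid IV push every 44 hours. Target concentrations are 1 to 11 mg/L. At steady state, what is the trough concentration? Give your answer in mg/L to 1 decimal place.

0.7 mg/L

k = ln2/t½ = ln2/13 ≈ 0.053319 h⁻¹; fraction remaining f = e^(−kτ) = e^(−0.053319×44) ≈ 0.0957.
Accumulation ratio R = 1/(1 − f) ≈ 1/0.9043 ≈ 1.1058.
Each bolus raises the concentration by D/Vd = 1590/250 ≈ 6.360 mg/L.
Cmax,ss = C₀/(1 − f) ≈ 6.360/0.9043 ≈ 7.033 mg/L.
Steady-state trough Cmin,ss = Cmax,ss·f ≈ 7.033 × 0.0957 ≈ 0.673 mg/L.
Trough 0.7 mg/L vs MEC 1 mg/L: subtherapeutic.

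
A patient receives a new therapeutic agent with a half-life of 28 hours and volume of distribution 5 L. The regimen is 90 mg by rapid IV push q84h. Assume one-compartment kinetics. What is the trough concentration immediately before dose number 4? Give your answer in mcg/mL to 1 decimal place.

f = (1/2)^(τ/t½) = (1/2)^(84/28) ≈ 0.1250.
C₀ = D/Vd = 90/5 ≈ 18.000 mcg/mL.
Before the 4th dose, 3 doses have been given. Superposition: Cmin = C₀·(f + f² + … + f^3).
≈ 18.000 × (0.1250 + 0.0156 + 0.0020) ≈ 18.000 × 0.1426 ≈ 2.567 mcg/mL.

2.6 mcg/mL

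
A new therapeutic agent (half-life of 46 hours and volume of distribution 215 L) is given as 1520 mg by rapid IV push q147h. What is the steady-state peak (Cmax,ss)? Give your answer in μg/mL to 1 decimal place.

Over one 147-h interval, 147/46 ≈ 3.1957 half-lives elapse, leaving f ≈ 0.1091 of each dose.
At steady state, accumulation factor R = 1/(1 − e^(−kτ)) ≈ 1.1225.
Single-dose peak C₀ = D/Vd = 1520/215 ≈ 7.070 μg/mL.
Steady-state peak Cmax,ss = C₀·R ≈ 7.070 × 1.1225 ≈ 7.936 μg/mL.

7.9 μg/mL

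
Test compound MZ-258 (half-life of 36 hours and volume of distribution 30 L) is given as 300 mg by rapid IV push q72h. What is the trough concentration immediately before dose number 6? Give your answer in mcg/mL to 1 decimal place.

f = (1/2)^(τ/t½) = (1/2)^(72/36) ≈ 0.2500.
C₀ = D/Vd = 300/30 ≈ 10.000 mcg/mL.
Before the 6th dose, 5 doses have been given. Superposition: Cmin = C₀·(f + f² + … + f^5).
≈ 10.000 × (0.2500 + 0.0625 + 0.0156 + 0.0039 + 0.0010) ≈ 10.000 × 0.3330 ≈ 3.330 mcg/mL.

3.3 mcg/mL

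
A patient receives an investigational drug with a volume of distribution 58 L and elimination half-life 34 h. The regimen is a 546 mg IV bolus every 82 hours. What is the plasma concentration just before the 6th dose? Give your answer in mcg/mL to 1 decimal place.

f = (1/2)^(τ/t½) = (1/2)^(82/34) ≈ 0.1879.
C₀ = D/Vd = 546/58 ≈ 9.414 mcg/mL.
Before the 6th dose, 5 doses have been given. Superposition: Cmin = C₀·(f + f² + … + f^5).
≈ 9.414 × (0.1879 + 0.0353 + 0.0066 + 0.0012 + 0.0002) ≈ 9.414 × 0.2312 ≈ 2.177 mcg/mL.

2.2 mcg/mL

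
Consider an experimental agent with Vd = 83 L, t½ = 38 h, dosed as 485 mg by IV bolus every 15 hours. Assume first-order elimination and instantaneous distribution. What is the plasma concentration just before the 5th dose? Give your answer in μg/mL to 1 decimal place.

f = (1/2)^(τ/t½) = (1/2)^(15/38) ≈ 0.7606.
C₀ = D/Vd = 485/83 ≈ 5.843 μg/mL.
Before the 5th dose, 4 doses have been given. Superposition: Cmin = C₀·(f + f² + … + f^4).
≈ 5.843 × (0.7606 + 0.5785 + 0.4400 + 0.3347) ≈ 5.843 × 2.1138 ≈ 12.351 μg/mL.

12.4 μg/mL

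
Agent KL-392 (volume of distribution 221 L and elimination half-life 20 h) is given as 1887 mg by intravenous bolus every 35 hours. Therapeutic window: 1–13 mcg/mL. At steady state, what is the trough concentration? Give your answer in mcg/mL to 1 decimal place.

τ/t½ = 35/20 ≈ 1.75, so fraction remaining f = (1/2)^(35/20) ≈ 0.2973.
Single-dose peak C₀ = D/Vd = 1887/221 ≈ 8.538 mcg/mL.
Steady-state trough Cmin,ss = C₀·f/(1−f) ≈ 8.538 × 0.2973/0.7027 ≈ 3.612 mcg/mL.
Trough 3.6 mcg/mL vs MEC 1 mcg/mL: adequate.

3.6 mcg/mL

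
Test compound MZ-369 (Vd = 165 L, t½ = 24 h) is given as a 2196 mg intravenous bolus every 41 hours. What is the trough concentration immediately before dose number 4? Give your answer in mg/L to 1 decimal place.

5.7 mg/L

f = (1/2)^(τ/t½) = (1/2)^(41/24) ≈ 0.3060.
C₀ = D/Vd = 2196/165 ≈ 13.309 mg/L.
Before the 4th dose, 3 doses have been given. Superposition: Cmin = C₀·(f + f² + … + f^3).
≈ 13.309 × (0.3060 + 0.0936 + 0.0287) ≈ 13.309 × 0.4283 ≈ 5.700 mg/L.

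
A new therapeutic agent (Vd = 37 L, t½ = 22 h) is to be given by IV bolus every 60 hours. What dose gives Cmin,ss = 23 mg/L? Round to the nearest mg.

4784 mg

τ/t½ = 60/22 ≈ 2.7273, so f = (1/2)^(60/22) ≈ 0.151011.
Cmin,ss = (D/Vd)·f/(1−f), so D = Cmin,ss·Vd·(1−f)/f.
D = 23 × 37 × (1−f)/f ≈ 23 × 37 × 5.62203 ≈ 4784.35 mg.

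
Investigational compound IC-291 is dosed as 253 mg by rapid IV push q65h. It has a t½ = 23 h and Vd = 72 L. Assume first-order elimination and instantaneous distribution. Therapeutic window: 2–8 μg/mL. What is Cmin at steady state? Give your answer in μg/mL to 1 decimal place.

0.6 μg/mL

τ/t½ = 65/23 ≈ 2.8261, so fraction remaining f = (1/2)^(65/23) ≈ 0.1410.
Single-dose peak C₀ = D/Vd = 253/72 ≈ 3.514 μg/mL.
Steady-state trough Cmin,ss = C₀·f/(1−f) ≈ 3.514 × 0.1410/0.8590 ≈ 0.577 μg/mL.
Trough 0.6 μg/mL vs MEC 2 μg/mL: subtherapeutic.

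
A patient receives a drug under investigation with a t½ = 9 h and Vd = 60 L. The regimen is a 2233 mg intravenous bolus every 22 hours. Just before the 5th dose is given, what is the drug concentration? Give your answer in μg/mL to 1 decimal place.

f = (1/2)^(τ/t½) = (1/2)^(22/9) ≈ 0.1837.
C₀ = D/Vd = 2233/60 ≈ 37.217 μg/mL.
Before the 5th dose, 4 doses have been given. Superposition: Cmin = C₀·(f + f² + … + f^4).
≈ 37.217 × (0.1837 + 0.0337 + 0.0062 + 0.0011) ≈ 37.217 × 0.2247 ≈ 8.363 μg/mL.

8.4 μg/mL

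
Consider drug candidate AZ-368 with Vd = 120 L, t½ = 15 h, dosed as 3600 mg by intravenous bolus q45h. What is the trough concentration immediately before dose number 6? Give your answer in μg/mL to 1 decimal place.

f = (1/2)^(τ/t½) = (1/2)^(45/15) ≈ 0.1250.
C₀ = D/Vd = 3600/120 ≈ 30.000 μg/mL.
Before the 6th dose, 5 doses have been given. Superposition: Cmin = C₀·(f + f² + … + f^5).
≈ 30.000 × (0.1250 + 0.0156 + 0.0020 + 0.0002 + 0.0000) ≈ 30.000 × 0.1428 ≈ 4.284 μg/mL.

4.3 μg/mL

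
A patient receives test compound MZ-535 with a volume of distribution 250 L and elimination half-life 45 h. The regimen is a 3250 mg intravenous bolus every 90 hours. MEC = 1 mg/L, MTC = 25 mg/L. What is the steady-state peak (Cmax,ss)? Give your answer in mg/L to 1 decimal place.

The dosing interval is 2 half-lives, so f = 2^(−2) = 0.25.
Accumulation ratio R = 1/(1 − f) = 1/0.75 = 4/3.
Single-dose peak C₀ = D/Vd = 3250/250 = 13 mg/L.
Steady-state peak Cmax,ss = C₀·R = 13 × 4/3 ≈ 17.333 mg/L.
Peak 17.3 mg/L vs MTC 25 mg/L: below toxic threshold.

17.3 mg/L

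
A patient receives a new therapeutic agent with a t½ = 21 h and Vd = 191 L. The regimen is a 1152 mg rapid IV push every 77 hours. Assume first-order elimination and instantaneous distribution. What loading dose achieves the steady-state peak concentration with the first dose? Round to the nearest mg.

1250 mg

f = (1/2)^(77/21) ≈ 0.078745; accumulation ratio R = 1/(1−f) ≈ 1.08548.
Loading dose to hit Cmax,ss on first dose: D_load = D_maint·R ≈ 1152 × 1.08548 ≈ 1250.47 mg.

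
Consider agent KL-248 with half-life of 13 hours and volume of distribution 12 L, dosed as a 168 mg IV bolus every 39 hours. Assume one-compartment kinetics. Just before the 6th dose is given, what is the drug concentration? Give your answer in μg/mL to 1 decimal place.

f = (1/2)^(τ/t½) = (1/2)^(39/13) ≈ 0.1250.
C₀ = D/Vd = 168/12 ≈ 14.000 μg/mL.
Before the 6th dose, 5 doses have been given. Superposition: Cmin = C₀·(f + f² + … + f^5).
≈ 14.000 × (0.1250 + 0.0156 + 0.0020 + 0.0002 + 0.0000) ≈ 14.000 × 0.1428 ≈ 1.999 μg/mL.

2.0 μg/mL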